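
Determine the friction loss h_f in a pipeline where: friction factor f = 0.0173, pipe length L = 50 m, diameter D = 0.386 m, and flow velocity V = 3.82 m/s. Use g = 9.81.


Darcy-Weisbach equation: h_f = f * (L/D) * V^2/(2g).
f * L/D = 0.0173 * 50/0.386 = 2.2409.
V^2/(2g) = 3.82^2 / (2*9.81) = 14.5924 / 19.62 = 0.7438 m.
h_f = 2.2409 * 0.7438 = 1.667 m.

1.667


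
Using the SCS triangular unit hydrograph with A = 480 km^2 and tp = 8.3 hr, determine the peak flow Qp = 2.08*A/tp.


SCS formula: Qp = 2.08 * A / tp.
Qp = 2.08 * 480 / 8.3
   = 998.4 / 8.3
   = 120.29 m^3/s per cm.

120.29


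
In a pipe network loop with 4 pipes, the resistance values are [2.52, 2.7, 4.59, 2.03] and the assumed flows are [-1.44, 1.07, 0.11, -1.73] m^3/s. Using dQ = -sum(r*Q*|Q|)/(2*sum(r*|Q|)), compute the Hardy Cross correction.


Numerator terms (r*Q*|Q|): 2.52*-1.44*|-1.44| = -5.2255; 2.7*1.07*|1.07| = 3.0912; 4.59*0.11*|0.11| = 0.0555; 2.03*-1.73*|-1.73| = -6.0756.
Sum of numerator = -8.1543.
Denominator terms (r*|Q|): 2.52*|-1.44| = 3.6288; 2.7*|1.07| = 2.889; 4.59*|0.11| = 0.5049; 2.03*|-1.73| = 3.5119.
2 * sum of denominator = 2 * 10.5346 = 21.0692.
dQ = --8.1543 / 21.0692 = 0.387 m^3/s.

0.387


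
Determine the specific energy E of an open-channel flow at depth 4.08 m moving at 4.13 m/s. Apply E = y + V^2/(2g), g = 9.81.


Specific energy E = y + V^2/(2g).
Velocity head = V^2/(2g) = 4.13^2 / (2*9.81) = 17.0569 / 19.62 = 0.8694 m.
E = 4.08 + 0.8694 = 4.9494 m.

4.9494


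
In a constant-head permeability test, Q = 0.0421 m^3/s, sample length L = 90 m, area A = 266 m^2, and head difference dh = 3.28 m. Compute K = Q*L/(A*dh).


From K = Q*L / (A*dh):
Numerator: Q*L = 0.0421 * 90 = 3.789.
Denominator: A*dh = 266 * 3.28 = 872.48.
K = 3.789 / 872.48 = 0.004343 m/s.

0.004343


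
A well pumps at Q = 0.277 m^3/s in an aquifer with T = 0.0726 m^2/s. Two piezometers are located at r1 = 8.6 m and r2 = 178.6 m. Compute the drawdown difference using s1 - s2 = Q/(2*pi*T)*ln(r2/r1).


Thiem equation: s1 - s2 = Q/(2*pi*T) * ln(r2/r1).
ln(r2/r1) = ln(178.6/8.6) = 3.0334.
Q/(2*pi*T) = 0.277 / (2*pi*0.0726) = 0.277 / 0.4562 = 0.6072.
s1 - s2 = 0.6072 * 3.0334 = 1.842 m.

1.842


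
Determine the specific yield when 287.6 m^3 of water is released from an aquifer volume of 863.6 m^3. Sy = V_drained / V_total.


Specific yield Sy = Volume drained / Total volume.
Sy = 287.6 / 863.6
   = 0.333.

0.333


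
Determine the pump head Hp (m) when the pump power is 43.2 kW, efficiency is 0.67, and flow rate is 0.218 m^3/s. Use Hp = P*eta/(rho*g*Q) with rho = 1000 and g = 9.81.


Pump head formula: Hp = P * eta / (rho * g * Q).
Numerator: P * eta = 43.2 * 1000 * 0.67 = 28944.0 W.
Denominator: rho * g * Q = 1000 * 9.81 * 0.218 = 2138.58.
Hp = 28944.0 / 2138.58 = 13.53 m.

13.53


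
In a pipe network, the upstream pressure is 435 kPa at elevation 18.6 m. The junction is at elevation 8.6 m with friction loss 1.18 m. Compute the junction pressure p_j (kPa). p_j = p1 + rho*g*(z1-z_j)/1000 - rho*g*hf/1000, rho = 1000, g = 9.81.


Junction pressure: p_j = p1 + rho*g*(z1 - z_j)/1000 - rho*g*hf/1000.
Elevation term = 1000*9.81*(18.6 - 8.6)/1000 = 98.1 kPa.
Friction term = 1000*9.81*1.18/1000 = 11.576 kPa.
p_j = 435 + 98.1 - 11.576 = 521.52 kPa.

521.52


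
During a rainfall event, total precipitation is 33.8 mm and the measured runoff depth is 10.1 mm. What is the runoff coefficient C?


The runoff coefficient C = runoff depth / rainfall depth.
C = 10.1 / 33.8
  = 0.2988.

0.2988


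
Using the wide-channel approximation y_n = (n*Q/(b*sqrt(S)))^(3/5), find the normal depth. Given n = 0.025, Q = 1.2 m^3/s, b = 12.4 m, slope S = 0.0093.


We use the wide-channel approximation y_n = (n*Q/(b*sqrt(S)))^(3/5).
sqrt(S) = sqrt(0.0093) = 0.096437.
Numerator: n*Q = 0.025 * 1.2 = 0.03.
Denominator: b*sqrt(S) = 12.4 * 0.096437 = 1.195819.
arg = 0.0251.
y_n = 0.0251^(3/5) = 0.1096 m.

0.1096


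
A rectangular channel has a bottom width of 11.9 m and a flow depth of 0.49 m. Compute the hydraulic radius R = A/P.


For a rectangular section:
Flow area A = b * y = 11.9 * 0.49 = 5.83 m^2.
Wetted perimeter P = b + 2y = 11.9 + 2*0.49 = 12.88 m.
Hydraulic radius R = A/P = 5.83 / 12.88 = 0.4527 m.

0.4527


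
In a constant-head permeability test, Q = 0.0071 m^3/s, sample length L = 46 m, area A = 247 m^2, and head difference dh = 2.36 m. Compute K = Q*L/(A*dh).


From K = Q*L / (A*dh):
Numerator: Q*L = 0.0071 * 46 = 0.3266.
Denominator: A*dh = 247 * 2.36 = 582.92.
K = 0.3266 / 582.92 = 0.00056 m/s.

0.00056


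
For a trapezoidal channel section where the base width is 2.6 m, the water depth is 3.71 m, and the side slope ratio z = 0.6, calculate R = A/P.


For a trapezoidal section with side slope z:
A = (b + z*y)*y = (2.6 + 0.6*3.71)*3.71 = 17.904 m^2.
P = b + 2*y*sqrt(1 + z^2) = 2.6 + 2*3.71*sqrt(1 + 0.6^2) = 11.253 m.
R = A/P = 17.904 / 11.253 = 1.5911 m.

1.5911


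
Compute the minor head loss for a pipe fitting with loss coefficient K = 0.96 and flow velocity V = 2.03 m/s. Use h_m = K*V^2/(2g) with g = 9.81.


Minor loss formula: h_m = K * V^2/(2g).
V^2 = 2.03^2 = 4.1209.
V^2/(2g) = 4.1209 / 19.62 = 0.21 m.
h_m = 0.96 * 0.21 = 0.2016 m.

0.2016


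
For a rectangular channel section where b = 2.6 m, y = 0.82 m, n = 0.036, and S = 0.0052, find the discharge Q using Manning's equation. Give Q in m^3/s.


For a rectangular channel, the cross-sectional area A = b * y = 2.6 * 0.82 = 2.13 m^2.
The wetted perimeter P = b + 2y = 2.6 + 2*0.82 = 4.24 m.
Hydraulic radius R = A/P = 2.13/4.24 = 0.5028 m.
Velocity V = (1/n)*R^(2/3)*S^(1/2) = (1/0.036)*0.5028^(2/3)*0.0052^(1/2) = 1.2666 m/s.
Discharge Q = A * V = 2.13 * 1.2666 = 2.7 m^3/s.

2.7


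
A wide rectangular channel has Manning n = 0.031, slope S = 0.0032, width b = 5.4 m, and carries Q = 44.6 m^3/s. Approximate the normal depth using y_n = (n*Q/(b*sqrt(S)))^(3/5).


We use the wide-channel approximation y_n = (n*Q/(b*sqrt(S)))^(3/5).
sqrt(S) = sqrt(0.0032) = 0.056569.
Numerator: n*Q = 0.031 * 44.6 = 1.3826.
Denominator: b*sqrt(S) = 5.4 * 0.056569 = 0.305473.
arg = 4.5261.
y_n = 4.5261^(3/5) = 2.4742 m.

2.4742


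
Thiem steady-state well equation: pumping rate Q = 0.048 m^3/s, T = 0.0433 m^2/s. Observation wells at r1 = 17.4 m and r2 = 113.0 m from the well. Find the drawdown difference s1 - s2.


Thiem equation: s1 - s2 = Q/(2*pi*T) * ln(r2/r1).
ln(r2/r1) = ln(113.0/17.4) = 1.8709.
Q/(2*pi*T) = 0.048 / (2*pi*0.0433) = 0.048 / 0.2721 = 0.1764.
s1 - s2 = 0.1764 * 1.8709 = 0.3301 m.

0.3301


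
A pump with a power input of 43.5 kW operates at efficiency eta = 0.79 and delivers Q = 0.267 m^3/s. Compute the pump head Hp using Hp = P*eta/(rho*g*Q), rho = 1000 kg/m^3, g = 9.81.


Pump head formula: Hp = P * eta / (rho * g * Q).
Numerator: P * eta = 43.5 * 1000 * 0.79 = 34365.0 W.
Denominator: rho * g * Q = 1000 * 9.81 * 0.267 = 2619.27.
Hp = 34365.0 / 2619.27 = 13.12 m.

13.12


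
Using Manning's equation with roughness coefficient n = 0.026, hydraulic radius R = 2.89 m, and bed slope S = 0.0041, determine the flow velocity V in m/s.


Manning's equation gives V = (1/n) * R^(2/3) * S^(1/2).
First, compute R^(2/3) = 2.89^(2/3) = 2.0289.
Next, S^(1/2) = 0.0041^(1/2) = 0.064031.
Then 1/n = 1/0.026 = 38.46.
V = 38.46 * 2.0289 * 0.064031 = 4.9967 m/s.

4.9967


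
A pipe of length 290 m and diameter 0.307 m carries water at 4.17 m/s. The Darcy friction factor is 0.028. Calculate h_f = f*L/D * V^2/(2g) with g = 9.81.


Darcy-Weisbach equation: h_f = f * (L/D) * V^2/(2g).
f * L/D = 0.028 * 290/0.307 = 26.4495.
V^2/(2g) = 4.17^2 / (2*9.81) = 17.3889 / 19.62 = 0.8863 m.
h_f = 26.4495 * 0.8863 = 23.442 m.

23.442


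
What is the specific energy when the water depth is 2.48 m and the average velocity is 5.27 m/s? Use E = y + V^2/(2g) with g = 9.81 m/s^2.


Specific energy E = y + V^2/(2g).
Velocity head = V^2/(2g) = 5.27^2 / (2*9.81) = 27.7729 / 19.62 = 1.4155 m.
E = 2.48 + 1.4155 = 3.8955 m.

3.8955


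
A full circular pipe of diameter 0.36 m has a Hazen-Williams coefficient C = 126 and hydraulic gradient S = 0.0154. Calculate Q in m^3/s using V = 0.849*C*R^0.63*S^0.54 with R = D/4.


For a full circular pipe, R = D/4 = 0.36/4 = 0.09 m.
V = 0.849 * 126 * 0.09^0.63 * 0.0154^0.54
  = 0.849 * 126 * 0.219368 * 0.105017
  = 2.4644 m/s.
Pipe area A = pi*D^2/4 = pi*0.36^2/4 = 0.1018 m^2.
Q = A * V = 0.1018 * 2.4644 = 0.2508 m^3/s.

0.2508


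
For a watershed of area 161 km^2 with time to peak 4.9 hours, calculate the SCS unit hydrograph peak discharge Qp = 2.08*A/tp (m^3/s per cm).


SCS formula: Qp = 2.08 * A / tp.
Qp = 2.08 * 161 / 4.9
   = 334.88 / 4.9
   = 68.34 m^3/s per cm.

68.34


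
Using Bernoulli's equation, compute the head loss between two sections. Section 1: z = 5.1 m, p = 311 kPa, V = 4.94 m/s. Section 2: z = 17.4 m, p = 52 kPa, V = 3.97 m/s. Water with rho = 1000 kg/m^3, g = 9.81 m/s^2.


Total head at each section: H = z + p/(rho*g) + V^2/(2g).
H1 = 5.1 + 311*1000/(1000*9.81) + 4.94^2/(2*9.81)
   = 5.1 + 31.702 + 1.2438
   = 38.046 m.
H2 = 17.4 + 52*1000/(1000*9.81) + 3.97^2/(2*9.81)
   = 17.4 + 5.301 + 0.8033
   = 23.504 m.
h_L = H1 - H2 = 38.046 - 23.504 = 14.542 m.

14.542


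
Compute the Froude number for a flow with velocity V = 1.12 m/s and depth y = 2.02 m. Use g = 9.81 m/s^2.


The Froude number is defined as Fr = V / sqrt(g*y).
g*y = 9.81 * 2.02 = 19.8162.
sqrt(g*y) = sqrt(19.8162) = 4.4515.
Fr = 1.12 / 4.4515 = 0.2516.

0.2516


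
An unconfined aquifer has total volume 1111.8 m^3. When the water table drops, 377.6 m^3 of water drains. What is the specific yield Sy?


Specific yield Sy = Volume drained / Total volume.
Sy = 377.6 / 1111.8
   = 0.3396.

0.3396


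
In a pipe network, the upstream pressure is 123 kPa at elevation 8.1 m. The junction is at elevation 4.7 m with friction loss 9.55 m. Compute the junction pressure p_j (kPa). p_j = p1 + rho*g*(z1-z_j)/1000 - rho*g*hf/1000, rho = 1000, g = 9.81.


Junction pressure: p_j = p1 + rho*g*(z1 - z_j)/1000 - rho*g*hf/1000.
Elevation term = 1000*9.81*(8.1 - 4.7)/1000 = 33.354 kPa.
Friction term = 1000*9.81*9.55/1000 = 93.686 kPa.
p_j = 123 + 33.354 - 93.686 = 62.67 kPa.

62.67


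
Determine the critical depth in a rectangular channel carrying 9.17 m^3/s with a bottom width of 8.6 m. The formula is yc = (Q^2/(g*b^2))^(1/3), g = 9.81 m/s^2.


Using yc = (Q^2 / (g * b^2))^(1/3):
Q^2 = 9.17^2 = 84.09.
g * b^2 = 9.81 * 8.6^2 = 9.81 * 73.96 = 725.55.
Q^2 / (g*b^2) = 84.09 / 725.55 = 0.1159.
yc = 0.1159^(1/3) = 0.4876 m.

0.4876


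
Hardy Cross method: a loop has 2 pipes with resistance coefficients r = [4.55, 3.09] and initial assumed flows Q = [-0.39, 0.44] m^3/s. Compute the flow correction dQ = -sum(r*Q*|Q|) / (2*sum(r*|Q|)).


Numerator terms (r*Q*|Q|): 4.55*-0.39*|-0.39| = -0.6921; 3.09*0.44*|0.44| = 0.5982.
Sum of numerator = -0.0938.
Denominator terms (r*|Q|): 4.55*|-0.39| = 1.7745; 3.09*|0.44| = 1.3596.
2 * sum of denominator = 2 * 3.1341 = 6.2682.
dQ = --0.0938 / 6.2682 = 0.015 m^3/s.

0.015


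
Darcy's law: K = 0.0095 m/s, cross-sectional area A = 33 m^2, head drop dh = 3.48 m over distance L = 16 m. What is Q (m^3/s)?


Darcy's law: Q = K * A * i, where i = dh/L.
Hydraulic gradient i = 3.48 / 16 = 0.2175.
Q = 0.0095 * 33 * 0.2175
  = 0.0682 m^3/s.

0.0682


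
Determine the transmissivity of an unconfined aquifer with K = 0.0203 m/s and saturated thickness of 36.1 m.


Transmissivity is defined as T = K * h.
T = 0.0203 * 36.1
  = 0.7328 m^2/s.

0.7328


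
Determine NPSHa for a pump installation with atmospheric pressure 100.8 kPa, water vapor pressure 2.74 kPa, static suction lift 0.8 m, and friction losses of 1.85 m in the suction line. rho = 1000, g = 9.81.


NPSHa = p_atm/(rho*g) - z_s - hf_s - p_vap/(rho*g).
p_atm/(rho*g) = 100.8*1000 / (1000*9.81) = 10.275 m.
p_vap/(rho*g) = 2.74*1000 / (1000*9.81) = 0.279 m.
NPSHa = 10.275 - 0.8 - 1.85 - 0.279
      = 7.35 m.

7.35


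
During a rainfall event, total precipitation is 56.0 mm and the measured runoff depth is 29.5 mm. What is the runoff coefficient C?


The runoff coefficient C = runoff depth / rainfall depth.
C = 29.5 / 56.0
  = 0.5268.

0.5268


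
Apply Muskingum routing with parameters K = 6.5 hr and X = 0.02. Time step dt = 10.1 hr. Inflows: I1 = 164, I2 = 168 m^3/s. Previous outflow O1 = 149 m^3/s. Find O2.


Muskingum coefficients:
denom = 2*K*(1-X) + dt = 2*6.5*(1-0.02) + 10.1 = 22.84.
C0 = (dt - 2*K*X)/denom = (10.1 - 2*6.5*0.02)/22.84 = 0.4308.
C1 = (dt + 2*K*X)/denom = (10.1 + 2*6.5*0.02)/22.84 = 0.4536.
C2 = (2*K*(1-X) - dt)/denom = 0.1156.
O2 = C0*I2 + C1*I1 + C2*O1
   = 0.4308*168 + 0.4536*164 + 0.1156*149
   = 163.99 m^3/s.

163.99


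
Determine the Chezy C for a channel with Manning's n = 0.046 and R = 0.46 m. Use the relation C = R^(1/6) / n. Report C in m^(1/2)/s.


The Chezy coefficient relates to Manning's n through C = R^(1/6) / n.
R^(1/6) = 0.46^(1/6) = 0.878604.
C = 0.878604 / 0.046 = 19.1 m^(1/2)/s.

19.1


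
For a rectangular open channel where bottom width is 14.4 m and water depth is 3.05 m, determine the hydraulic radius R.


For a rectangular section:
Flow area A = b * y = 14.4 * 3.05 = 43.92 m^2.
Wetted perimeter P = b + 2y = 14.4 + 2*3.05 = 20.5 m.
Hydraulic radius R = A/P = 43.92 / 20.5 = 2.1424 m.

2.1424


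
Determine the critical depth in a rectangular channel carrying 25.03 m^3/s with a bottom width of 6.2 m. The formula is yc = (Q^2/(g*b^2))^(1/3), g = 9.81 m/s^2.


Using yc = (Q^2 / (g * b^2))^(1/3):
Q^2 = 25.03^2 = 626.5.
g * b^2 = 9.81 * 6.2^2 = 9.81 * 38.44 = 377.1.
Q^2 / (g*b^2) = 626.5 / 377.1 = 1.6614.
yc = 1.6614^(1/3) = 1.1844 m.

1.1844


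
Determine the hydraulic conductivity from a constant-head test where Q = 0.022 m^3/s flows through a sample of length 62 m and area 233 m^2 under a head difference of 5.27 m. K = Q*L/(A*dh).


From K = Q*L / (A*dh):
Numerator: Q*L = 0.022 * 62 = 1.364.
Denominator: A*dh = 233 * 5.27 = 1227.91.
K = 1.364 / 1227.91 = 0.001111 m/s.

0.001111


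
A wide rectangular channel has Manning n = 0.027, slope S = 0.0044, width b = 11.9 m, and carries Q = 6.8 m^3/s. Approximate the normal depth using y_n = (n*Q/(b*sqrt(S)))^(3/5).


We use the wide-channel approximation y_n = (n*Q/(b*sqrt(S)))^(3/5).
sqrt(S) = sqrt(0.0044) = 0.066332.
Numerator: n*Q = 0.027 * 6.8 = 0.1836.
Denominator: b*sqrt(S) = 11.9 * 0.066332 = 0.789351.
arg = 0.2326.
y_n = 0.2326^(3/5) = 0.4168 m.

0.4168


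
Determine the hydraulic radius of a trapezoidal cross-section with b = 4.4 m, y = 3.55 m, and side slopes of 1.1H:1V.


For a trapezoidal section with side slope z:
A = (b + z*y)*y = (4.4 + 1.1*3.55)*3.55 = 29.483 m^2.
P = b + 2*y*sqrt(1 + z^2) = 4.4 + 2*3.55*sqrt(1 + 1.1^2) = 14.955 m.
R = A/P = 29.483 / 14.955 = 1.9714 m.

1.9714


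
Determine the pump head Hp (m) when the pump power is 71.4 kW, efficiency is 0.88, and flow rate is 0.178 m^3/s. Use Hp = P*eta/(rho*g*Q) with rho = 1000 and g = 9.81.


Pump head formula: Hp = P * eta / (rho * g * Q).
Numerator: P * eta = 71.4 * 1000 * 0.88 = 62832.0 W.
Denominator: rho * g * Q = 1000 * 9.81 * 0.178 = 1746.18.
Hp = 62832.0 / 1746.18 = 35.98 m.

35.98


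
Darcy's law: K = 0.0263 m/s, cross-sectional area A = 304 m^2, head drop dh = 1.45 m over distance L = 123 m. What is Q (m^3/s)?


Darcy's law: Q = K * A * i, where i = dh/L.
Hydraulic gradient i = 1.45 / 123 = 0.011789.
Q = 0.0263 * 304 * 0.011789
  = 0.0943 m^3/s.

0.0943


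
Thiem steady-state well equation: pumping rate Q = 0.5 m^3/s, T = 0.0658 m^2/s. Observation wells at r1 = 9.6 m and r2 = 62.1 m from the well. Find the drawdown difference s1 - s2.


Thiem equation: s1 - s2 = Q/(2*pi*T) * ln(r2/r1).
ln(r2/r1) = ln(62.1/9.6) = 1.867.
Q/(2*pi*T) = 0.5 / (2*pi*0.0658) = 0.5 / 0.4134 = 1.2094.
s1 - s2 = 1.2094 * 1.867 = 2.2579 m.

2.2579


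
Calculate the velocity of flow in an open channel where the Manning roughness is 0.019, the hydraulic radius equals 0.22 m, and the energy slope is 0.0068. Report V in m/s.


Manning's equation gives V = (1/n) * R^(2/3) * S^(1/2).
First, compute R^(2/3) = 0.22^(2/3) = 0.3644.
Next, S^(1/2) = 0.0068^(1/2) = 0.082462.
Then 1/n = 1/0.019 = 52.63.
V = 52.63 * 0.3644 * 0.082462 = 1.5817 m/s.

1.5817


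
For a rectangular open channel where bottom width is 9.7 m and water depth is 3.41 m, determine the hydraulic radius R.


For a rectangular section:
Flow area A = b * y = 9.7 * 3.41 = 33.08 m^2.
Wetted perimeter P = b + 2y = 9.7 + 2*3.41 = 16.52 m.
Hydraulic radius R = A/P = 33.08 / 16.52 = 2.0022 m.

2.0022


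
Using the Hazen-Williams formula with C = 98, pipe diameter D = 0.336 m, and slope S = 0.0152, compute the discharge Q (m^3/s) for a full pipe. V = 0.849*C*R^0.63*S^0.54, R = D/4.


For a full circular pipe, R = D/4 = 0.336/4 = 0.084 m.
V = 0.849 * 98 * 0.084^0.63 * 0.0152^0.54
  = 0.849 * 98 * 0.210037 * 0.104279
  = 1.8223 m/s.
Pipe area A = pi*D^2/4 = pi*0.336^2/4 = 0.0887 m^2.
Q = A * V = 0.0887 * 1.8223 = 0.1616 m^3/s.

0.1616


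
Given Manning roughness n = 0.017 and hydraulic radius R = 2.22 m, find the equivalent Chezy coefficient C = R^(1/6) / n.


The Chezy coefficient relates to Manning's n through C = R^(1/6) / n.
R^(1/6) = 2.22^(1/6) = 1.142156.
C = 1.142156 / 0.017 = 67.19 m^(1/2)/s.

67.19


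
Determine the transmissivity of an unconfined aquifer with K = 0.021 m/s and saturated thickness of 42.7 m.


Transmissivity is defined as T = K * h.
T = 0.021 * 42.7
  = 0.8967 m^2/s.

0.8967


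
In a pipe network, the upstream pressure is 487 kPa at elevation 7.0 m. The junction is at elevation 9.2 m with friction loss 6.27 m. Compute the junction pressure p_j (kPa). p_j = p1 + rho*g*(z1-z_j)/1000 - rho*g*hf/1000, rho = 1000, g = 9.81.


Junction pressure: p_j = p1 + rho*g*(z1 - z_j)/1000 - rho*g*hf/1000.
Elevation term = 1000*9.81*(7.0 - 9.2)/1000 = -21.582 kPa.
Friction term = 1000*9.81*6.27/1000 = 61.509 kPa.
p_j = 487 + -21.582 - 61.509 = 403.91 kPa.

403.91


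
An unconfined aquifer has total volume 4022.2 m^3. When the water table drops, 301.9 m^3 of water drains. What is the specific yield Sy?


Specific yield Sy = Volume drained / Total volume.
Sy = 301.9 / 4022.2
   = 0.0751.

0.0751


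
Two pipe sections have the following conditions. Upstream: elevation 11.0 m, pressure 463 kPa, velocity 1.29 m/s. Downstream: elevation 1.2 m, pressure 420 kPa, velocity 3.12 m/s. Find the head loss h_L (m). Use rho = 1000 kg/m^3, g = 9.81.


Total head at each section: H = z + p/(rho*g) + V^2/(2g).
H1 = 11.0 + 463*1000/(1000*9.81) + 1.29^2/(2*9.81)
   = 11.0 + 47.197 + 0.0848
   = 58.282 m.
H2 = 1.2 + 420*1000/(1000*9.81) + 3.12^2/(2*9.81)
   = 1.2 + 42.813 + 0.4961
   = 44.51 m.
h_L = H1 - H2 = 58.282 - 44.51 = 13.772 m.

13.772


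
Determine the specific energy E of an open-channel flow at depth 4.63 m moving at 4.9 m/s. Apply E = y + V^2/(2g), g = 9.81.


Specific energy E = y + V^2/(2g).
Velocity head = V^2/(2g) = 4.9^2 / (2*9.81) = 24.01 / 19.62 = 1.2238 m.
E = 4.63 + 1.2238 = 5.8538 m.

5.8538


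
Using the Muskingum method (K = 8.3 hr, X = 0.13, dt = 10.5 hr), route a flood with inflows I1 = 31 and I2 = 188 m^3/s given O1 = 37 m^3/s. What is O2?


Muskingum coefficients:
denom = 2*K*(1-X) + dt = 2*8.3*(1-0.13) + 10.5 = 24.942.
C0 = (dt - 2*K*X)/denom = (10.5 - 2*8.3*0.13)/24.942 = 0.3345.
C1 = (dt + 2*K*X)/denom = (10.5 + 2*8.3*0.13)/24.942 = 0.5075.
C2 = (2*K*(1-X) - dt)/denom = 0.158.
O2 = C0*I2 + C1*I1 + C2*O1
   = 0.3345*188 + 0.5075*31 + 0.158*37
   = 84.46 m^3/s.

84.46


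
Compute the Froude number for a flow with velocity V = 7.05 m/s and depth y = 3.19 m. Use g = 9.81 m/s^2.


The Froude number is defined as Fr = V / sqrt(g*y).
g*y = 9.81 * 3.19 = 31.2939.
sqrt(g*y) = sqrt(31.2939) = 5.5941.
Fr = 7.05 / 5.5941 = 1.2603.

1.2603


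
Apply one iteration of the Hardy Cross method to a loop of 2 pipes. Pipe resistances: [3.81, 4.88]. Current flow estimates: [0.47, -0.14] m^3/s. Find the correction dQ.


Numerator terms (r*Q*|Q|): 3.81*0.47*|0.47| = 0.8416; 4.88*-0.14*|-0.14| = -0.0956.
Sum of numerator = 0.746.
Denominator terms (r*|Q|): 3.81*|0.47| = 1.7907; 4.88*|-0.14| = 0.6832.
2 * sum of denominator = 2 * 2.4739 = 4.9478.
dQ = -0.746 / 4.9478 = -0.1508 m^3/s.

-0.1508


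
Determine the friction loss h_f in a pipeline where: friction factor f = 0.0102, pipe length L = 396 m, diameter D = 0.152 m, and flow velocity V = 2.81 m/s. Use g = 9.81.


Darcy-Weisbach equation: h_f = f * (L/D) * V^2/(2g).
f * L/D = 0.0102 * 396/0.152 = 26.5737.
V^2/(2g) = 2.81^2 / (2*9.81) = 7.8961 / 19.62 = 0.4025 m.
h_f = 26.5737 * 0.4025 = 10.695 m.

10.695


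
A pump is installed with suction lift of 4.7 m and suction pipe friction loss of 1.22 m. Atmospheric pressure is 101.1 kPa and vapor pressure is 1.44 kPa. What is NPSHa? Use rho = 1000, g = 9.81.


NPSHa = p_atm/(rho*g) - z_s - hf_s - p_vap/(rho*g).
p_atm/(rho*g) = 101.1*1000 / (1000*9.81) = 10.306 m.
p_vap/(rho*g) = 1.44*1000 / (1000*9.81) = 0.147 m.
NPSHa = 10.306 - 4.7 - 1.22 - 0.147
      = 4.24 m.

4.24


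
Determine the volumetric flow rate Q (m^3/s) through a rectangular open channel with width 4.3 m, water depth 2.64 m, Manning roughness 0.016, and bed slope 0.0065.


For a rectangular channel, the cross-sectional area A = b * y = 4.3 * 2.64 = 11.35 m^2.
The wetted perimeter P = b + 2y = 4.3 + 2*2.64 = 9.58 m.
Hydraulic radius R = A/P = 11.35/9.58 = 1.185 m.
Velocity V = (1/n)*R^(2/3)*S^(1/2) = (1/0.016)*1.185^(2/3)*0.0065^(1/2) = 5.6425 m/s.
Discharge Q = A * V = 11.35 * 5.6425 = 64.054 m^3/s.

64.054


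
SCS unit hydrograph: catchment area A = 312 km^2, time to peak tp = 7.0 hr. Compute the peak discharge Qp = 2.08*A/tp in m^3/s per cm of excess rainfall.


SCS formula: Qp = 2.08 * A / tp.
Qp = 2.08 * 312 / 7.0
   = 648.96 / 7.0
   = 92.71 m^3/s per cm.

92.71


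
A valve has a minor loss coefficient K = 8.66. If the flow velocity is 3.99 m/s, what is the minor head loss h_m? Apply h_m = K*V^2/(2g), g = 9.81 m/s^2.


Minor loss formula: h_m = K * V^2/(2g).
V^2 = 3.99^2 = 15.9201.
V^2/(2g) = 15.9201 / 19.62 = 0.8114 m.
h_m = 8.66 * 0.8114 = 7.0269 m.

7.0269


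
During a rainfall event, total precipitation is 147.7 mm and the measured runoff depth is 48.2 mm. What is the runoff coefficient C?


The runoff coefficient C = runoff depth / rainfall depth.
C = 48.2 / 147.7
  = 0.3263.

0.3263


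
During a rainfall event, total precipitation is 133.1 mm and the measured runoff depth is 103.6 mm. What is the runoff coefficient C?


The runoff coefficient C = runoff depth / rainfall depth.
C = 103.6 / 133.1
  = 0.7784.

0.7784


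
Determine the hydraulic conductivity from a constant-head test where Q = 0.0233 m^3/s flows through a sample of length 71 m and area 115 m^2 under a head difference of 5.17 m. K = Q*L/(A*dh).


From K = Q*L / (A*dh):
Numerator: Q*L = 0.0233 * 71 = 1.6543.
Denominator: A*dh = 115 * 5.17 = 594.55.
K = 1.6543 / 594.55 = 0.002782 m/s.

0.002782


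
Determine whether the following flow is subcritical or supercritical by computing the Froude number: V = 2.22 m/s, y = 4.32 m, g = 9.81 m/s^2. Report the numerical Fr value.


The Froude number is defined as Fr = V / sqrt(g*y).
g*y = 9.81 * 4.32 = 42.3792.
sqrt(g*y) = sqrt(42.3792) = 6.5099.
Fr = 2.22 / 6.5099 = 0.341.
Since Fr < 1, the flow is subcritical.

0.341


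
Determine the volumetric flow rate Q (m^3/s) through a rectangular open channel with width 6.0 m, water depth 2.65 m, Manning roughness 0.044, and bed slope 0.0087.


For a rectangular channel, the cross-sectional area A = b * y = 6.0 * 2.65 = 15.9 m^2.
The wetted perimeter P = b + 2y = 6.0 + 2*2.65 = 11.3 m.
Hydraulic radius R = A/P = 15.9/11.3 = 1.4071 m.
Velocity V = (1/n)*R^(2/3)*S^(1/2) = (1/0.044)*1.4071^(2/3)*0.0087^(1/2) = 2.6619 m/s.
Discharge Q = A * V = 15.9 * 2.6619 = 42.324 m^3/s.

42.324


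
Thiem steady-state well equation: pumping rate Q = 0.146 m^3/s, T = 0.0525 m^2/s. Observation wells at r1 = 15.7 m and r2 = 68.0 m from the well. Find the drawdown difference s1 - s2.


Thiem equation: s1 - s2 = Q/(2*pi*T) * ln(r2/r1).
ln(r2/r1) = ln(68.0/15.7) = 1.4658.
Q/(2*pi*T) = 0.146 / (2*pi*0.0525) = 0.146 / 0.3299 = 0.4426.
s1 - s2 = 0.4426 * 1.4658 = 0.6488 m.

0.6488


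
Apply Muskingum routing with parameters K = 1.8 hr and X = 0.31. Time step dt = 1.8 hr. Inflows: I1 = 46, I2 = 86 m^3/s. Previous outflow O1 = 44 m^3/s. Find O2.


Muskingum coefficients:
denom = 2*K*(1-X) + dt = 2*1.8*(1-0.31) + 1.8 = 4.284.
C0 = (dt - 2*K*X)/denom = (1.8 - 2*1.8*0.31)/4.284 = 0.1597.
C1 = (dt + 2*K*X)/denom = (1.8 + 2*1.8*0.31)/4.284 = 0.6807.
C2 = (2*K*(1-X) - dt)/denom = 0.1597.
O2 = C0*I2 + C1*I1 + C2*O1
   = 0.1597*86 + 0.6807*46 + 0.1597*44
   = 52.07 m^3/s.

52.07


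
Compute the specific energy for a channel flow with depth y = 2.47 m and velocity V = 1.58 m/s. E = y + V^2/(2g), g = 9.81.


Specific energy E = y + V^2/(2g).
Velocity head = V^2/(2g) = 1.58^2 / (2*9.81) = 2.4964 / 19.62 = 0.1272 m.
E = 2.47 + 0.1272 = 2.5972 m.

2.5972


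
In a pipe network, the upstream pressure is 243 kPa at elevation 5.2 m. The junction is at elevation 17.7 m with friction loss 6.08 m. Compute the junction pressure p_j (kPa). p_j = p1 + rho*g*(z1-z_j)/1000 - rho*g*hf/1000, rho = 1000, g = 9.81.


Junction pressure: p_j = p1 + rho*g*(z1 - z_j)/1000 - rho*g*hf/1000.
Elevation term = 1000*9.81*(5.2 - 17.7)/1000 = -122.625 kPa.
Friction term = 1000*9.81*6.08/1000 = 59.645 kPa.
p_j = 243 + -122.625 - 59.645 = 60.73 kPa.

60.73


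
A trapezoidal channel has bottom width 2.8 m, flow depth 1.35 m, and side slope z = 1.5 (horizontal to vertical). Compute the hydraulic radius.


For a trapezoidal section with side slope z:
A = (b + z*y)*y = (2.8 + 1.5*1.35)*1.35 = 6.514 m^2.
P = b + 2*y*sqrt(1 + z^2) = 2.8 + 2*1.35*sqrt(1 + 1.5^2) = 7.667 m.
R = A/P = 6.514 / 7.667 = 0.8495 m.

0.8495


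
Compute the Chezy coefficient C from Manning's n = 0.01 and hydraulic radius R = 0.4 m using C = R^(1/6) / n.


The Chezy coefficient relates to Manning's n through C = R^(1/6) / n.
R^(1/6) = 0.4^(1/6) = 0.858374.
C = 0.858374 / 0.01 = 85.84 m^(1/2)/s.

85.84


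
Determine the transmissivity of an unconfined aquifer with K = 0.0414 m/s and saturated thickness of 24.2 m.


Transmissivity is defined as T = K * h.
T = 0.0414 * 24.2
  = 1.0019 m^2/s.

1.0019


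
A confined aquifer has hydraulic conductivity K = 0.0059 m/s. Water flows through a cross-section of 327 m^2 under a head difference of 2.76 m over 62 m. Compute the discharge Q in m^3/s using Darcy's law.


Darcy's law: Q = K * A * i, where i = dh/L.
Hydraulic gradient i = 2.76 / 62 = 0.044516.
Q = 0.0059 * 327 * 0.044516
  = 0.0859 m^3/s.

0.0859


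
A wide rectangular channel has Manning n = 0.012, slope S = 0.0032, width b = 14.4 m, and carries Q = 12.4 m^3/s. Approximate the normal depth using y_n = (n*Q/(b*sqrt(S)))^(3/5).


We use the wide-channel approximation y_n = (n*Q/(b*sqrt(S)))^(3/5).
sqrt(S) = sqrt(0.0032) = 0.056569.
Numerator: n*Q = 0.012 * 12.4 = 0.1488.
Denominator: b*sqrt(S) = 14.4 * 0.056569 = 0.814594.
arg = 0.1827.
y_n = 0.1827^(3/5) = 0.3606 m.

0.3606


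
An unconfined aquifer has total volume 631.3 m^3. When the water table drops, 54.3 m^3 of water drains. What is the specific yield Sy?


Specific yield Sy = Volume drained / Total volume.
Sy = 54.3 / 631.3
   = 0.086.

0.086


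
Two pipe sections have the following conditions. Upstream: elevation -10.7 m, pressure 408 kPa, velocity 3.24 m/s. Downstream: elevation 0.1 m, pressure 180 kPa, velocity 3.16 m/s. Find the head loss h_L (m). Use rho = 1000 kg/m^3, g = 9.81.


Total head at each section: H = z + p/(rho*g) + V^2/(2g).
H1 = -10.7 + 408*1000/(1000*9.81) + 3.24^2/(2*9.81)
   = -10.7 + 41.59 + 0.535
   = 31.425 m.
H2 = 0.1 + 180*1000/(1000*9.81) + 3.16^2/(2*9.81)
   = 0.1 + 18.349 + 0.509
   = 18.958 m.
h_L = H1 - H2 = 31.425 - 18.958 = 12.468 m.

12.468


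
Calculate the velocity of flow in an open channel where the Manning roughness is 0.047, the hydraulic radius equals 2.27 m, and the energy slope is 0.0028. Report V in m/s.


Manning's equation gives V = (1/n) * R^(2/3) * S^(1/2).
First, compute R^(2/3) = 2.27^(2/3) = 1.7272.
Next, S^(1/2) = 0.0028^(1/2) = 0.052915.
Then 1/n = 1/0.047 = 21.28.
V = 21.28 * 1.7272 * 0.052915 = 1.9446 m/s.

1.9446


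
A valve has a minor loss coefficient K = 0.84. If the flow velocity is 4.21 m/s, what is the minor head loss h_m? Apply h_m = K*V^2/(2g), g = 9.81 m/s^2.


Minor loss formula: h_m = K * V^2/(2g).
V^2 = 4.21^2 = 17.7241.
V^2/(2g) = 17.7241 / 19.62 = 0.9034 m.
h_m = 0.84 * 0.9034 = 0.7588 m.

0.7588


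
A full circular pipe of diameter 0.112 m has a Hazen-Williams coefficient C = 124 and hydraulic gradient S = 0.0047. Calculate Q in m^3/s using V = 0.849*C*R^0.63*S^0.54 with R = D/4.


For a full circular pipe, R = D/4 = 0.112/4 = 0.028 m.
V = 0.849 * 124 * 0.028^0.63 * 0.0047^0.54
  = 0.849 * 124 * 0.105126 * 0.055326
  = 0.6123 m/s.
Pipe area A = pi*D^2/4 = pi*0.112^2/4 = 0.0099 m^2.
Q = A * V = 0.0099 * 0.6123 = 0.006 m^3/s.

0.006


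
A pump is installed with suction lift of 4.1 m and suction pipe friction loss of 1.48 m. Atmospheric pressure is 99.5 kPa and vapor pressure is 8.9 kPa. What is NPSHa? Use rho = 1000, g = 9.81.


NPSHa = p_atm/(rho*g) - z_s - hf_s - p_vap/(rho*g).
p_atm/(rho*g) = 99.5*1000 / (1000*9.81) = 10.143 m.
p_vap/(rho*g) = 8.9*1000 / (1000*9.81) = 0.907 m.
NPSHa = 10.143 - 4.1 - 1.48 - 0.907
      = 3.66 m.

3.66


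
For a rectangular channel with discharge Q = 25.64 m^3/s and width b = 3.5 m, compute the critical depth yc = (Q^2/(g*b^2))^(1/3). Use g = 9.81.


Using yc = (Q^2 / (g * b^2))^(1/3):
Q^2 = 25.64^2 = 657.41.
g * b^2 = 9.81 * 3.5^2 = 9.81 * 12.25 = 120.17.
Q^2 / (g*b^2) = 657.41 / 120.17 = 5.4707.
yc = 5.4707^(1/3) = 1.762 m.

1.762


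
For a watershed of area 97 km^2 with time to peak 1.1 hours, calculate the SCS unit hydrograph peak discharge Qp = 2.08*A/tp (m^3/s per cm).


SCS formula: Qp = 2.08 * A / tp.
Qp = 2.08 * 97 / 1.1
   = 201.76 / 1.1
   = 183.42 m^3/s per cm.

183.42


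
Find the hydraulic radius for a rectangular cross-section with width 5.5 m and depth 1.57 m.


For a rectangular section:
Flow area A = b * y = 5.5 * 1.57 = 8.63 m^2.
Wetted perimeter P = b + 2y = 5.5 + 2*1.57 = 8.64 m.
Hydraulic radius R = A/P = 8.63 / 8.64 = 0.9994 m.

0.9994


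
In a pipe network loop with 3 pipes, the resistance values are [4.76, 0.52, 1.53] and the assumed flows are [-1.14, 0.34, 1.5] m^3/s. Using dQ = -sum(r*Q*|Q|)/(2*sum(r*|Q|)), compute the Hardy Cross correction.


Numerator terms (r*Q*|Q|): 4.76*-1.14*|-1.14| = -6.1861; 0.52*0.34*|0.34| = 0.0601; 1.53*1.5*|1.5| = 3.4425.
Sum of numerator = -2.6835.
Denominator terms (r*|Q|): 4.76*|-1.14| = 5.4264; 0.52*|0.34| = 0.1768; 1.53*|1.5| = 2.295.
2 * sum of denominator = 2 * 7.8982 = 15.7964.
dQ = --2.6835 / 15.7964 = 0.1699 m^3/s.

0.1699


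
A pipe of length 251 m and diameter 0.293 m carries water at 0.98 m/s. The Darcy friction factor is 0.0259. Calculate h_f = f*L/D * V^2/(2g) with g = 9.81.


Darcy-Weisbach equation: h_f = f * (L/D) * V^2/(2g).
f * L/D = 0.0259 * 251/0.293 = 22.1874.
V^2/(2g) = 0.98^2 / (2*9.81) = 0.9604 / 19.62 = 0.049 m.
h_f = 22.1874 * 0.049 = 1.086 m.

1.086


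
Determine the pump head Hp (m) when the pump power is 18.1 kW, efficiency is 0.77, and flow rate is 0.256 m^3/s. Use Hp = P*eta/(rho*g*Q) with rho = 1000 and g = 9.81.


Pump head formula: Hp = P * eta / (rho * g * Q).
Numerator: P * eta = 18.1 * 1000 * 0.77 = 13937.0 W.
Denominator: rho * g * Q = 1000 * 9.81 * 0.256 = 2511.36.
Hp = 13937.0 / 2511.36 = 5.55 m.

5.55


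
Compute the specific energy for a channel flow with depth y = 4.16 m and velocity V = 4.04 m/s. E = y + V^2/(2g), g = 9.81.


Specific energy E = y + V^2/(2g).
Velocity head = V^2/(2g) = 4.04^2 / (2*9.81) = 16.3216 / 19.62 = 0.8319 m.
E = 4.16 + 0.8319 = 4.9919 m.

4.9919


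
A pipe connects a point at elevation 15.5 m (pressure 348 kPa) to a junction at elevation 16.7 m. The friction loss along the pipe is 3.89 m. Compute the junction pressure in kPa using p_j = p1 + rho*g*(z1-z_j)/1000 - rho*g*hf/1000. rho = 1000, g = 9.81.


Junction pressure: p_j = p1 + rho*g*(z1 - z_j)/1000 - rho*g*hf/1000.
Elevation term = 1000*9.81*(15.5 - 16.7)/1000 = -11.772 kPa.
Friction term = 1000*9.81*3.89/1000 = 38.161 kPa.
p_j = 348 + -11.772 - 38.161 = 298.07 kPa.

298.07


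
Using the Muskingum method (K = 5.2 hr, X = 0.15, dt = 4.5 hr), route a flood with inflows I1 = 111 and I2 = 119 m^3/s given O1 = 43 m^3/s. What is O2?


Muskingum coefficients:
denom = 2*K*(1-X) + dt = 2*5.2*(1-0.15) + 4.5 = 13.34.
C0 = (dt - 2*K*X)/denom = (4.5 - 2*5.2*0.15)/13.34 = 0.2204.
C1 = (dt + 2*K*X)/denom = (4.5 + 2*5.2*0.15)/13.34 = 0.4543.
C2 = (2*K*(1-X) - dt)/denom = 0.3253.
O2 = C0*I2 + C1*I1 + C2*O1
   = 0.2204*119 + 0.4543*111 + 0.3253*43
   = 90.64 m^3/s.

90.64


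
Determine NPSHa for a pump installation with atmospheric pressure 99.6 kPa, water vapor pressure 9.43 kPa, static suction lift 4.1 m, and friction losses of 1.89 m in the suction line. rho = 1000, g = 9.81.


NPSHa = p_atm/(rho*g) - z_s - hf_s - p_vap/(rho*g).
p_atm/(rho*g) = 99.6*1000 / (1000*9.81) = 10.153 m.
p_vap/(rho*g) = 9.43*1000 / (1000*9.81) = 0.961 m.
NPSHa = 10.153 - 4.1 - 1.89 - 0.961
      = 3.2 m.

3.2


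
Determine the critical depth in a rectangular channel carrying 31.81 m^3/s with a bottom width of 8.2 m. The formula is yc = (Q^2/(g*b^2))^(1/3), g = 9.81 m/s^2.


Using yc = (Q^2 / (g * b^2))^(1/3):
Q^2 = 31.81^2 = 1011.88.
g * b^2 = 9.81 * 8.2^2 = 9.81 * 67.24 = 659.62.
Q^2 / (g*b^2) = 1011.88 / 659.62 = 1.534.
yc = 1.534^(1/3) = 1.1533 m.

1.1533


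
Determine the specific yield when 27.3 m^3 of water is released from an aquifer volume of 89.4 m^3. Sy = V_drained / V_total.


Specific yield Sy = Volume drained / Total volume.
Sy = 27.3 / 89.4
   = 0.3054.

0.3054


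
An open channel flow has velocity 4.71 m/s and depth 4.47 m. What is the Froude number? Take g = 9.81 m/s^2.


The Froude number is defined as Fr = V / sqrt(g*y).
g*y = 9.81 * 4.47 = 43.8507.
sqrt(g*y) = sqrt(43.8507) = 6.622.
Fr = 4.71 / 6.622 = 0.7113.

0.7113


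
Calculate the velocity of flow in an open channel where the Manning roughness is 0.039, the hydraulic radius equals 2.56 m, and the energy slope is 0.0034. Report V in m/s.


Manning's equation gives V = (1/n) * R^(2/3) * S^(1/2).
First, compute R^(2/3) = 2.56^(2/3) = 1.8714.
Next, S^(1/2) = 0.0034^(1/2) = 0.05831.
Then 1/n = 1/0.039 = 25.64.
V = 25.64 * 1.8714 * 0.05831 = 2.7979 m/s.

2.7979


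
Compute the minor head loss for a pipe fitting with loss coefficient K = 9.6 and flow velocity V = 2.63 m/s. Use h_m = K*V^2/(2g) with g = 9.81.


Minor loss formula: h_m = K * V^2/(2g).
V^2 = 2.63^2 = 6.9169.
V^2/(2g) = 6.9169 / 19.62 = 0.3525 m.
h_m = 9.6 * 0.3525 = 3.3844 m.

3.3844


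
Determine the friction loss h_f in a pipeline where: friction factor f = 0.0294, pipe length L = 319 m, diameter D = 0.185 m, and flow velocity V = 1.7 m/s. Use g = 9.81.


Darcy-Weisbach equation: h_f = f * (L/D) * V^2/(2g).
f * L/D = 0.0294 * 319/0.185 = 50.6951.
V^2/(2g) = 1.7^2 / (2*9.81) = 2.89 / 19.62 = 0.1473 m.
h_f = 50.6951 * 0.1473 = 7.467 m.

7.467


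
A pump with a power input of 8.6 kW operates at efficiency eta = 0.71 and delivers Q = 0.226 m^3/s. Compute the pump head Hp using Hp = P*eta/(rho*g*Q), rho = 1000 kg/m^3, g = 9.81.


Pump head formula: Hp = P * eta / (rho * g * Q).
Numerator: P * eta = 8.6 * 1000 * 0.71 = 6106.0 W.
Denominator: rho * g * Q = 1000 * 9.81 * 0.226 = 2217.06.
Hp = 6106.0 / 2217.06 = 2.75 m.

2.75


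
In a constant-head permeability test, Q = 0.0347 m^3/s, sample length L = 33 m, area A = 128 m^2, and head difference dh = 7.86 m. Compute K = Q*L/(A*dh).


From K = Q*L / (A*dh):
Numerator: Q*L = 0.0347 * 33 = 1.1451.
Denominator: A*dh = 128 * 7.86 = 1006.08.
K = 1.1451 / 1006.08 = 0.001138 m/s.

0.001138


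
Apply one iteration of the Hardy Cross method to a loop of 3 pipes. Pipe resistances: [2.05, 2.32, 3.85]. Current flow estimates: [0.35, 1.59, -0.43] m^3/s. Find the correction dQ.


Numerator terms (r*Q*|Q|): 2.05*0.35*|0.35| = 0.2511; 2.32*1.59*|1.59| = 5.8652; 3.85*-0.43*|-0.43| = -0.7119.
Sum of numerator = 5.4045.
Denominator terms (r*|Q|): 2.05*|0.35| = 0.7175; 2.32*|1.59| = 3.6888; 3.85*|-0.43| = 1.6555.
2 * sum of denominator = 2 * 6.0618 = 12.1236.
dQ = -5.4045 / 12.1236 = -0.4458 m^3/s.

-0.4458


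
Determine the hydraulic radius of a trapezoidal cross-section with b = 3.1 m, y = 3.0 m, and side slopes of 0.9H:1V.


For a trapezoidal section with side slope z:
A = (b + z*y)*y = (3.1 + 0.9*3.0)*3.0 = 17.4 m^2.
P = b + 2*y*sqrt(1 + z^2) = 3.1 + 2*3.0*sqrt(1 + 0.9^2) = 11.172 m.
R = A/P = 17.4 / 11.172 = 1.5574 m.

1.5574


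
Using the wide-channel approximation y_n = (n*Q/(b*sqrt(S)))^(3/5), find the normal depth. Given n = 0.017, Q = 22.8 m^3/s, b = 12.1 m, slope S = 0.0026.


We use the wide-channel approximation y_n = (n*Q/(b*sqrt(S)))^(3/5).
sqrt(S) = sqrt(0.0026) = 0.05099.
Numerator: n*Q = 0.017 * 22.8 = 0.3876.
Denominator: b*sqrt(S) = 12.1 * 0.05099 = 0.616979.
arg = 0.6282.
y_n = 0.6282^(3/5) = 0.7566 m.

0.7566


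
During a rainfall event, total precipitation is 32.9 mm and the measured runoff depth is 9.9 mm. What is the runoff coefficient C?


The runoff coefficient C = runoff depth / rainfall depth.
C = 9.9 / 32.9
  = 0.3009.

0.3009


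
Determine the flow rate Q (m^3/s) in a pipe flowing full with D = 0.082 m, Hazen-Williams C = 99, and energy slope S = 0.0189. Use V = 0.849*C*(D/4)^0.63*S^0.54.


For a full circular pipe, R = D/4 = 0.082/4 = 0.0205 m.
V = 0.849 * 99 * 0.0205^0.63 * 0.0189^0.54
  = 0.849 * 99 * 0.086378 * 0.117298
  = 0.8516 m/s.
Pipe area A = pi*D^2/4 = pi*0.082^2/4 = 0.0053 m^2.
Q = A * V = 0.0053 * 0.8516 = 0.0045 m^3/s.

0.0045


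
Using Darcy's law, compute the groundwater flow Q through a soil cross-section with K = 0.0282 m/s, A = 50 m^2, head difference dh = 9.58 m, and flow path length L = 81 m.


Darcy's law: Q = K * A * i, where i = dh/L.
Hydraulic gradient i = 9.58 / 81 = 0.118272.
Q = 0.0282 * 50 * 0.118272
  = 0.1668 m^3/s.

0.1668


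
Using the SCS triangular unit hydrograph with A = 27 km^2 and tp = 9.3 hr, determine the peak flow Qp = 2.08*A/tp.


SCS formula: Qp = 2.08 * A / tp.
Qp = 2.08 * 27 / 9.3
   = 56.16 / 9.3
   = 6.04 m^3/s per cm.

6.04


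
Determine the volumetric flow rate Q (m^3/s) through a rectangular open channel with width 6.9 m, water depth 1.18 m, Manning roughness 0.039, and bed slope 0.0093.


For a rectangular channel, the cross-sectional area A = b * y = 6.9 * 1.18 = 8.14 m^2.
The wetted perimeter P = b + 2y = 6.9 + 2*1.18 = 9.26 m.
Hydraulic radius R = A/P = 8.14/9.26 = 0.8793 m.
Velocity V = (1/n)*R^(2/3)*S^(1/2) = (1/0.039)*0.8793^(2/3)*0.0093^(1/2) = 2.2695 m/s.
Discharge Q = A * V = 8.14 * 2.2695 = 18.478 m^3/s.

18.478


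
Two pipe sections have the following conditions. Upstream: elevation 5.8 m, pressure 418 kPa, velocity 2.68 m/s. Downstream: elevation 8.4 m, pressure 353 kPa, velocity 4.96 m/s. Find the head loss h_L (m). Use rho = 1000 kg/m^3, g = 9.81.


Total head at each section: H = z + p/(rho*g) + V^2/(2g).
H1 = 5.8 + 418*1000/(1000*9.81) + 2.68^2/(2*9.81)
   = 5.8 + 42.61 + 0.3661
   = 48.776 m.
H2 = 8.4 + 353*1000/(1000*9.81) + 4.96^2/(2*9.81)
   = 8.4 + 35.984 + 1.2539
   = 45.638 m.
h_L = H1 - H2 = 48.776 - 45.638 = 3.138 m.

3.138


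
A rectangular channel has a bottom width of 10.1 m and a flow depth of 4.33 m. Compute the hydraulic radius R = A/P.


For a rectangular section:
Flow area A = b * y = 10.1 * 4.33 = 43.73 m^2.
Wetted perimeter P = b + 2y = 10.1 + 2*4.33 = 18.76 m.
Hydraulic radius R = A/P = 43.73 / 18.76 = 2.3312 m.

2.3312


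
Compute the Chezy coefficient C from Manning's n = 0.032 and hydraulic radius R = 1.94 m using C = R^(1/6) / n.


The Chezy coefficient relates to Manning's n through C = R^(1/6) / n.
R^(1/6) = 1.94^(1/6) = 1.116778.
C = 1.116778 / 0.032 = 34.9 m^(1/2)/s.

34.9
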